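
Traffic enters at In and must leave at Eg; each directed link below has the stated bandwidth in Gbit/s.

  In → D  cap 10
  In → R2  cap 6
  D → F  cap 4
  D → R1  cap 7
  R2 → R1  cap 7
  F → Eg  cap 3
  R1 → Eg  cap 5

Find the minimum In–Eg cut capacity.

Augment In→D→F→Eg: bottleneck 3, flow now 3.
Augment In→D→R1→Eg: bottleneck 5, flow now 8.
No augmenting path remains; maximum flow = 8.
By max-flow min-cut, the minimum cut capacity equals the max flow.
In the residual graph, reachable from In: {In, D, R2, F, R1}.
Min-cut edges: F→Eg (3), R1→Eg (5); capacity 3 + 5 = 8.

8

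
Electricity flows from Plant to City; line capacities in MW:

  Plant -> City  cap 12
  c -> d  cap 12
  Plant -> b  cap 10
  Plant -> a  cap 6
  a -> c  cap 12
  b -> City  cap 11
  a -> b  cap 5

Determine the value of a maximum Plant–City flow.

Augment Plant→City: bottleneck 12, flow now 12.
Augment Plant→b→City: bottleneck 10, flow now 22.
Augment Plant→a→b→City: bottleneck 1, flow now 23.
No augmenting path remains; maximum flow = 23.
In the residual graph, reachable from Plant: {Plant, a, b, c, d}.
Min-cut edges: Plant→City (12), b→City (11); capacity 12 + 11 = 23.
This cut is saturated, so no flow can exceed 23.

23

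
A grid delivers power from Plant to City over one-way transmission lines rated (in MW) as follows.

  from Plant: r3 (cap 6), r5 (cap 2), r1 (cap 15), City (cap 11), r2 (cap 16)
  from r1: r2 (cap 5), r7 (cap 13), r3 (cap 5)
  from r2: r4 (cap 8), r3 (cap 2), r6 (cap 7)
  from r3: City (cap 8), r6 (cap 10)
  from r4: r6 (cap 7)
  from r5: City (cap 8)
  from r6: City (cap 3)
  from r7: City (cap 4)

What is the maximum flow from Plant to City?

Augment Plant→City: bottleneck 11, flow now 11.
Augment Plant→r3→City: bottleneck 6, flow now 17.
Augment Plant→r5→City: bottleneck 2, flow now 19.
Augment Plant→r1→r3→City: bottleneck 2, flow now 21.
Augment Plant→r1→r7→City: bottleneck 4, flow now 25.
Augment Plant→r2→r6→City: bottleneck 3, flow now 28.
No augmenting path remains; maximum flow = 28.
In the residual graph, reachable from Plant: {Plant, r1, r2, r3, r4, r6, r7}.
Min-cut edges: Plant→r5 (2), Plant→City (11), r3→City (8), r6→City (3), r7→City (4); capacity 2 + 11 + 8 + 3 + 4 = 28.
This cut is saturated, so no flow can exceed 28.

28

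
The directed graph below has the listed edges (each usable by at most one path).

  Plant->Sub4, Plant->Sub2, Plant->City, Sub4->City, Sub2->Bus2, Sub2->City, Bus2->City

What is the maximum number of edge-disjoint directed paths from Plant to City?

Assign every edge capacity 1; by Menger, the answer equals the max flow.
Path Plant→City (+1); total 1.
Path Plant→Sub4→City (+1); total 2.
Path Plant→Sub2→City (+1); total 3.
No residual Plant→City path; max flow = 3.
Certifying cut of size 3: {Plant→City, Plant→Sub2, Plant→Sub4}.

3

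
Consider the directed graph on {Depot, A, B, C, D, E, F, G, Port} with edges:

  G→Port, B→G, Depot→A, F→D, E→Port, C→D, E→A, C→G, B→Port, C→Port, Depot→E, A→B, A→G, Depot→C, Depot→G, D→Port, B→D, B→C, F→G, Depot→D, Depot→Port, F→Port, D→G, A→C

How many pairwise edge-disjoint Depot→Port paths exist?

6

Assign every edge capacity 1; by Menger, the answer equals the max flow.
Path Depot→Port (+1); total 1.
Path Depot→C→Port (+1); total 2.
Path Depot→D→Port (+1); total 3.
Path Depot→E→Port (+1); total 4.
Path Depot→G→Port (+1); total 5.
Path Depot→A→B→Port (+1); total 6.
No residual Depot→Port path; max flow = 6.
Certifying cut of size 6: {Depot→A, Depot→C, Depot→D, Depot→E, Depot→G, Depot→Port}.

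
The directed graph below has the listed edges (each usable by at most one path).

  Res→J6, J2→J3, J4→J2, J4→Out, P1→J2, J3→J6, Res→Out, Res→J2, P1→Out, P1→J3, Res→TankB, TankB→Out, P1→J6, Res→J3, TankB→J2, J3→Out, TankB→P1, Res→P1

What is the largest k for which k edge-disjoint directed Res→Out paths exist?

Assign every edge capacity 1; by Menger, the answer equals the max flow.
Path Res→Out (+1); total 1.
Path Res→TankB→Out (+1); total 2.
Path Res→P1→Out (+1); total 3.
Path Res→J3→Out (+1); total 4.
No residual Res→Out path; max flow = 4.
Certifying cut of size 4: {J3→Out, Res→Out, Res→P1, Res→TankB}.

4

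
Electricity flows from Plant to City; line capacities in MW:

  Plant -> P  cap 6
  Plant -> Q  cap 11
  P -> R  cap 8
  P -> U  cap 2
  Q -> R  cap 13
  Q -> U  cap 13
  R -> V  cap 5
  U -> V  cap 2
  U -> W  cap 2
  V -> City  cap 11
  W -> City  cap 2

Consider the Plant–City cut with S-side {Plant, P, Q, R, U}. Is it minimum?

Yes — it is a minimum cut (capacity 9).

Given cut capacity: 5 + 2 + 2 = 9.
Augment Plant→P→R→V→City: bottleneck 5, flow now 5.
Augment Plant→P→U→V→City: bottleneck 1, flow now 6.
Augment Plant→Q→U→V→City: bottleneck 1, flow now 7.
Augment Plant→Q→U→W→City: bottleneck 2, flow now 9.
No augmenting path remains; maximum flow = 9.
Cut capacity 9 equals the max flow, so it is a minimum cut.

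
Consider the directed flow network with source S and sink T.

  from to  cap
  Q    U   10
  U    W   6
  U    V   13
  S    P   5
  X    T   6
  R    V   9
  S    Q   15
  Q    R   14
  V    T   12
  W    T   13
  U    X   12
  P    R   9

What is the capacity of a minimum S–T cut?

Augment S→P→R→V→T: bottleneck 5, flow now 5.
Augment S→Q→R→V→T: bottleneck 4, flow now 9.
Augment S→Q→U→V→T: bottleneck 3, flow now 12.
Augment S→Q→U→W→T: bottleneck 6, flow now 18.
Augment S→Q→U→X→T: bottleneck 1, flow now 19.
No augmenting path remains; maximum flow = 19.
By max-flow min-cut, the minimum cut capacity equals the max flow.
In the residual graph, reachable from S: {S, P, Q, R}.
Min-cut edges: Q→U (10), R→V (9); capacity 10 + 9 = 19.

19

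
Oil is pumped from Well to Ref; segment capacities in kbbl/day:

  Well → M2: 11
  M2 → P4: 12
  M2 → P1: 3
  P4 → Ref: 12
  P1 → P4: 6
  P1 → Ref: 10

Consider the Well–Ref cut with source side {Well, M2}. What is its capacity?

15

Edges leaving {Well, M2}: M2→P4 (12), M2→P1 (3).
Cut capacity = 12 + 3 = 15.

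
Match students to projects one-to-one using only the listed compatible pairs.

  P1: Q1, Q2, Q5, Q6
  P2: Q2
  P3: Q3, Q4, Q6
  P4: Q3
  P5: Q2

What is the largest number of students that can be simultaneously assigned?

Unit-capacity flow: source→left, listed edges, right→sink; max matching = max flow.
Augmenting path P1→Q1 (+1); matched 1.
Augmenting path P2→Q2 (+1); matched 2.
Augmenting path P3→Q3 (+1); matched 3.
Augmenting path P4→Q3→P3→Q4 (+1); matched 4.
No augmenting path remains; maximum matching = 4.
König certificate: {P1, P3, P4, Q2} is a vertex cover of size 4 (every listed pair touches it), so no matching can be larger.

4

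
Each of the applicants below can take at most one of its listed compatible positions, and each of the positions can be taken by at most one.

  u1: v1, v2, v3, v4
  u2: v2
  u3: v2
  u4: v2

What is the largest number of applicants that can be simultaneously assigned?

2

Unit-capacity flow: source→left, listed edges, right→sink; max matching = max flow.
Augmenting path u1→v1 (+1); matched 1.
Augmenting path u2→v2 (+1); matched 2.
No augmenting path remains; maximum matching = 2.
König certificate: {u1, v2} is a vertex cover of size 2 (every listed pair touches it), so no matching can be larger.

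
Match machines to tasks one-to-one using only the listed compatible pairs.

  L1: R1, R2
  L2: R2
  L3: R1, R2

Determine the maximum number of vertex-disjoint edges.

Unit-capacity flow: source→left, listed edges, right→sink; max matching = max flow.
Augmenting path L1→R1 (+1); matched 1.
Augmenting path L2→R2 (+1); matched 2.
No augmenting path remains; maximum matching = 2.
König certificate: {R1, R2} is a vertex cover of size 2 (every listed pair touches it), so no matching can be larger.

2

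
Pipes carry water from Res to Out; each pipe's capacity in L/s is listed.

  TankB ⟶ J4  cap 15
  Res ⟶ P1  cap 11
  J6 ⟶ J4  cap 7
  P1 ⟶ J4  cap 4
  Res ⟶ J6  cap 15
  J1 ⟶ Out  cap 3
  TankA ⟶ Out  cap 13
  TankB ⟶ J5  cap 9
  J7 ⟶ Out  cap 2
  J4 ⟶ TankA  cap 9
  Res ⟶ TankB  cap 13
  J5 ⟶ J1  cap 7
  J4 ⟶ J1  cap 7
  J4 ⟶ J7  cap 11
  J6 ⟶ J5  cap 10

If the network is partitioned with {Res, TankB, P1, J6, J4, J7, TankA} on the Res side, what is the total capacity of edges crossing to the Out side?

Edges leaving {Res, TankB, P1, J6, J4, J7, TankA}: TankB→J5 (9), J6→J5 (10), J4→J1 (7), J7→Out (2), TankA→Out (13).
Cut capacity = 9 + 10 + 7 + 2 + 13 = 41.

41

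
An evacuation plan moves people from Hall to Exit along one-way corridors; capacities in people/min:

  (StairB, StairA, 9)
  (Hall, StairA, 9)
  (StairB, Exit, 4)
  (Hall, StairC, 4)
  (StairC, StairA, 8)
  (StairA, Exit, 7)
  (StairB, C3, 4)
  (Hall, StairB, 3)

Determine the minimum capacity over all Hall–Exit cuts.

Augment Hall→StairB→Exit: bottleneck 3, flow now 3.
Augment Hall→StairA→Exit: bottleneck 7, flow now 10.
No augmenting path remains; maximum flow = 10.
By max-flow min-cut, the minimum cut capacity equals the max flow.
In the residual graph, reachable from Hall: {Hall, StairC, StairA}.
Min-cut edges: Hall→StairB (3), StairA→Exit (7); capacity 3 + 7 = 10.

10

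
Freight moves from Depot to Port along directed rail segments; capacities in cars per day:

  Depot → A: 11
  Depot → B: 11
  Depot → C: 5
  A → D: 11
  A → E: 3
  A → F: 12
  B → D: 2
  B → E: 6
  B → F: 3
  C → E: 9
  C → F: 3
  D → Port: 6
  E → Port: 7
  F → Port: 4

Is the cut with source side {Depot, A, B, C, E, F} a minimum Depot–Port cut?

No — its capacity is 24, but the minimum cut has capacity 17.

Given cut capacity: 11 + 2 + 7 + 4 = 24.
Augment Depot→A→D→Port: bottleneck 6, flow now 6.
Augment Depot→A→E→Port: bottleneck 3, flow now 9.
Augment Depot→A→F→Port: bottleneck 2, flow now 11.
Augment Depot→B→E→Port: bottleneck 4, flow now 15.
Augment Depot→B→F→Port: bottleneck 2, flow now 17.
No augmenting path remains; maximum flow = 17.
In the residual graph, reachable from Depot: {Depot, A, B, C, D, E, F}.
Min-cut edges: D→Port (6), E→Port (7), F→Port (4); capacity 6 + 7 + 4 = 17.
Cut capacity 24 exceeds the max flow 17, so it is not minimum.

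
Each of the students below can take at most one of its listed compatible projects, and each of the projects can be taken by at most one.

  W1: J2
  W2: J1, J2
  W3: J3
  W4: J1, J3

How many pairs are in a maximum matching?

3

Unit-capacity flow: source→left, listed edges, right→sink; max matching = max flow.
Augmenting path W1→J2 (+1); matched 1.
Augmenting path W2→J1 (+1); matched 2.
Augmenting path W3→J3 (+1); matched 3.
No augmenting path remains; maximum matching = 3.
König certificate: {J1, J2, J3} is a vertex cover of size 3 (every listed pair touches it), so no matching can be larger.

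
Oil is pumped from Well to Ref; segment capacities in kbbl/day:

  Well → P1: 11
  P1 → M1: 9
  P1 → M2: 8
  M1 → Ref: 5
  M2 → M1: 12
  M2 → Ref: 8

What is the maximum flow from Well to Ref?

Augment Well→P1→M1→Ref: bottleneck 5, flow now 5.
Augment Well→P1→M2→Ref: bottleneck 6, flow now 11.
No augmenting path remains; maximum flow = 11.
In the residual graph, reachable from Well: {Well}.
Min-cut edges: Well→P1 (11); capacity 11 = 11.
This cut is saturated, so no flow can exceed 11.

11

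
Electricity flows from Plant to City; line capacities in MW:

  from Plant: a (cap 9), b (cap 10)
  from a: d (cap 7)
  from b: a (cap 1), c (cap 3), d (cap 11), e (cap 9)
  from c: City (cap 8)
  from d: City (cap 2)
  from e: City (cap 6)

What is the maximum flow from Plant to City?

Augment Plant→a→d→City: bottleneck 2, flow now 2.
Augment Plant→b→c→City: bottleneck 3, flow now 5.
Augment Plant→b→e→City: bottleneck 6, flow now 11.
No augmenting path remains; maximum flow = 11.
In the residual graph, reachable from Plant: {Plant, a, b, d, e}.
Min-cut edges: b→c (3), d→City (2), e→City (6); capacity 3 + 2 + 6 = 11.
This cut is saturated, so no flow can exceed 11.

11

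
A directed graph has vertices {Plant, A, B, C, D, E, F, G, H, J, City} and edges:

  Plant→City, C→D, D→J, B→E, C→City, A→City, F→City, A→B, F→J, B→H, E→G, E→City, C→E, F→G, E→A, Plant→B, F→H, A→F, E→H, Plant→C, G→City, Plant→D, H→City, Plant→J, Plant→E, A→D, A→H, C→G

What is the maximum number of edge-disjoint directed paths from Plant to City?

Assign every edge capacity 1; by Menger, the answer equals the max flow.
Path Plant→City (+1); total 1.
Path Plant→C→City (+1); total 2.
Path Plant→E→City (+1); total 3.
Path Plant→B→H→City (+1); total 4.
No residual Plant→City path; max flow = 4.
Certifying cut of size 4: {Plant→B, Plant→C, Plant→City, Plant→E}.

4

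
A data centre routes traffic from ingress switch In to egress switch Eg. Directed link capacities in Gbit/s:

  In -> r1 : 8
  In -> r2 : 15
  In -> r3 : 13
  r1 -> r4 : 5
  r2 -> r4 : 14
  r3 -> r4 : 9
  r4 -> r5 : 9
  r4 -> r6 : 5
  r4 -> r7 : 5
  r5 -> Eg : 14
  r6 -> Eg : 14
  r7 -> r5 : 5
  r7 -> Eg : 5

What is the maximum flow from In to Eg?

Augment In→r1→r4→r5→Eg: bottleneck 5, flow now 5.
Augment In→r2→r4→r5→Eg: bottleneck 4, flow now 9.
Augment In→r2→r4→r6→Eg: bottleneck 5, flow now 14.
Augment In→r2→r4→r7→Eg: bottleneck 5, flow now 19.
No augmenting path remains; maximum flow = 19.
In the residual graph, reachable from In: {In, r1, r2, r3, r4}.
Min-cut edges: r4→r5 (9), r4→r6 (5), r4→r7 (5); capacity 9 + 5 + 5 = 19.
This cut is saturated, so no flow can exceed 19.

19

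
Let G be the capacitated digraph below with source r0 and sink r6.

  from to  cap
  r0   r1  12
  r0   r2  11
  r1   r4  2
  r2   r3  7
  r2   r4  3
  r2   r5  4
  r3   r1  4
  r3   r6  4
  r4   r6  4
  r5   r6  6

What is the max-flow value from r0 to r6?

12

Augment r0→r1→r4→r6: bottleneck 2, flow now 2.
Augment r0→r2→r3→r6: bottleneck 4, flow now 6.
Augment r0→r2→r4→r6: bottleneck 2, flow now 8.
Augment r0→r2→r5→r6: bottleneck 4, flow now 12.
No augmenting path remains; maximum flow = 12.
In the residual graph, reachable from r0: {r0, r1, r2, r3, r4}.
Min-cut edges: r2→r5 (4), r3→r6 (4), r4→r6 (4); capacity 4 + 4 + 4 = 12.
This cut is saturated, so no flow can exceed 12.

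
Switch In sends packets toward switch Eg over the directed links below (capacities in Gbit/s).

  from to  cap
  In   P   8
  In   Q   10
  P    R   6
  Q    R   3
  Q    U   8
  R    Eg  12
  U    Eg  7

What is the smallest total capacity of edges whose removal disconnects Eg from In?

Augment In→P→R→Eg: bottleneck 6, flow now 6.
Augment In→Q→R→Eg: bottleneck 3, flow now 9.
Augment In→Q→U→Eg: bottleneck 7, flow now 16.
No augmenting path remains; maximum flow = 16.
By max-flow min-cut, the minimum cut capacity equals the max flow.
In the residual graph, reachable from In: {In, P}.
Min-cut edges: In→Q (10), P→R (6); capacity 10 + 6 = 16.

16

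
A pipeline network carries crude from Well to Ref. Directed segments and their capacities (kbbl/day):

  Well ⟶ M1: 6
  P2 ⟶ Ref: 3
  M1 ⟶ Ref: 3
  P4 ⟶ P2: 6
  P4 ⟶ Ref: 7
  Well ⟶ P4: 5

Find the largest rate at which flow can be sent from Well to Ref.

8

Augment Well→P4→Ref: bottleneck 5, flow now 5.
Augment Well→M1→Ref: bottleneck 3, flow now 8.
No augmenting path remains; maximum flow = 8.
In the residual graph, reachable from Well: {Well, M1}.
Min-cut edges: Well→P4 (5), M1→Ref (3); capacity 5 + 3 = 8.
This cut is saturated, so no flow can exceed 8.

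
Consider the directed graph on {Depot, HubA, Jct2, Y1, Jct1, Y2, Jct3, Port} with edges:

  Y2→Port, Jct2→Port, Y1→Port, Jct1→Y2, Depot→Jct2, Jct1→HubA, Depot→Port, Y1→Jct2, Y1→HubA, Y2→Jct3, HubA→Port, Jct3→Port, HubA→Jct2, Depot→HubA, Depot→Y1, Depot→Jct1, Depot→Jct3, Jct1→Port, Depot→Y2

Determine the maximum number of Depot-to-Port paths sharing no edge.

Assign every edge capacity 1; by Menger, the answer equals the max flow.
Path Depot→Port (+1); total 1.
Path Depot→HubA→Port (+1); total 2.
Path Depot→Jct2→Port (+1); total 3.
Path Depot→Y1→Port (+1); total 4.
Path Depot→Jct1→Port (+1); total 5.
Path Depot→Y2→Port (+1); total 6.
Path Depot→Jct3→Port (+1); total 7.
No residual Depot→Port path; max flow = 7.
Certifying cut of size 7: {Depot→HubA, Depot→Jct1, Depot→Jct2, Depot→Jct3, Depot→Port, Depot→Y1, Depot→Y2}.

7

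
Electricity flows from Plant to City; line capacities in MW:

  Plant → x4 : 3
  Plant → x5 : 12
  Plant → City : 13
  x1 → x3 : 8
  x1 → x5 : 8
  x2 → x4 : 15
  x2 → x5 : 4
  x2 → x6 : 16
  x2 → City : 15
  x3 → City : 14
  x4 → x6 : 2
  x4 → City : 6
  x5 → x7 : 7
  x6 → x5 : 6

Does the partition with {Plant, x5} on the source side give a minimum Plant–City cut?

No — its capacity is 23, but the minimum cut has capacity 16.

Given cut capacity: 3 + 13 + 7 = 23.
Augment Plant→City: bottleneck 13, flow now 13.
Augment Plant→x4→City: bottleneck 3, flow now 16.
No augmenting path remains; maximum flow = 16.
In the residual graph, reachable from Plant: {Plant, x5, x7}.
Min-cut edges: Plant→x4 (3), Plant→City (13); capacity 3 + 13 = 16.
Cut capacity 23 exceeds the max flow 16, so it is not minimum.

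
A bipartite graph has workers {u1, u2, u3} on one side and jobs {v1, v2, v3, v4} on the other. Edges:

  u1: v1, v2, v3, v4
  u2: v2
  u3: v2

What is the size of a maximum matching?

Unit-capacity flow: source→left, listed edges, right→sink; max matching = max flow.
Augmenting path u1→v1 (+1); matched 1.
Augmenting path u2→v2 (+1); matched 2.
No augmenting path remains; maximum matching = 2.
König certificate: {u1, v2} is a vertex cover of size 2 (every listed pair touches it), so no matching can be larger.

2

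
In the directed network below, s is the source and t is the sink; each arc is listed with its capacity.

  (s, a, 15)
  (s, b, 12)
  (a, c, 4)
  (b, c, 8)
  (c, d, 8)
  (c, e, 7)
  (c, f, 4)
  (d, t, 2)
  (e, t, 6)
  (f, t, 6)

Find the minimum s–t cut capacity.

Augment s→a→c→d→t: bottleneck 2, flow now 2.
Augment s→a→c→e→t: bottleneck 2, flow now 4.
Augment s→b→c→e→t: bottleneck 4, flow now 8.
Augment s→b→c→f→t: bottleneck 4, flow now 12.
No augmenting path remains; maximum flow = 12.
By max-flow min-cut, the minimum cut capacity equals the max flow.
In the residual graph, reachable from s: {s, a, b}.
Min-cut edges: a→c (4), b→c (8); capacity 4 + 8 = 12.

12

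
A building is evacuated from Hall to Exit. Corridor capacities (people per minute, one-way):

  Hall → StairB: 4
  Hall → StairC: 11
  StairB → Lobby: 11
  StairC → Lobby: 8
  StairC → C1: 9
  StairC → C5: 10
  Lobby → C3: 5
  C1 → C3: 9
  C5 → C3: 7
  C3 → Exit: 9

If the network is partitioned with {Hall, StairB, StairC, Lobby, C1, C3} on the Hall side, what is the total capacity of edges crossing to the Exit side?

19

Edges leaving {Hall, StairB, StairC, Lobby, C1, C3}: StairC→C5 (10), C3→Exit (9).
Cut capacity = 10 + 9 = 19.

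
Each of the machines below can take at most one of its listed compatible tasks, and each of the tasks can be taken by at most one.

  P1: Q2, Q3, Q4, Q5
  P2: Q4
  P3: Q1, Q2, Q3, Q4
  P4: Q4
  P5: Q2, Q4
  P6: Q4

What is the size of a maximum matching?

4

Unit-capacity flow: source→left, listed edges, right→sink; max matching = max flow.
Augmenting path P1→Q2 (+1); matched 1.
Augmenting path P2→Q4 (+1); matched 2.
Augmenting path P3→Q1 (+1); matched 3.
Augmenting path P5→Q2→P1→Q3 (+1); matched 4.
No augmenting path remains; maximum matching = 4.
König certificate: {P1, P3, P5, Q4} is a vertex cover of size 4 (every listed pair touches it), so no matching can be larger.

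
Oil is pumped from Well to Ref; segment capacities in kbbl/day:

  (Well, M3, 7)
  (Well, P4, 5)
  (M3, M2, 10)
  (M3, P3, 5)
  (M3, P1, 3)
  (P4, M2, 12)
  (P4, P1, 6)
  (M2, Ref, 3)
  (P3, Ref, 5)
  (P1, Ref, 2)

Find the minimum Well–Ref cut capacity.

Augment Well→M3→M2→Ref: bottleneck 3, flow now 3.
Augment Well→M3→P3→Ref: bottleneck 4, flow now 7.
Augment Well→P4→P1→Ref: bottleneck 2, flow now 9.
Augment Well→P4→M2→M3→P3→Ref: bottleneck 1, flow now 10. (uses reverse residual edge)
No augmenting path remains; maximum flow = 10.
By max-flow min-cut, the minimum cut capacity equals the max flow.
In the residual graph, reachable from Well: {Well, M3, P4, M2, P1}.
Min-cut edges: M3→P3 (5), M2→Ref (3), P1→Ref (2); capacity 5 + 3 + 2 = 10.

10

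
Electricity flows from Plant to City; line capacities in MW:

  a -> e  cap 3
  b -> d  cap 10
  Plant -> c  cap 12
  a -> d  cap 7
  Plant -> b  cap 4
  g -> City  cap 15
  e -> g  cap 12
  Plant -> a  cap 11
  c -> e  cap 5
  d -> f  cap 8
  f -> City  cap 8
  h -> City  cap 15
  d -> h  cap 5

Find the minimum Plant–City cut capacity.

Augment Plant→a→d→f→City: bottleneck 7, flow now 7.
Augment Plant→a→e→g→City: bottleneck 3, flow now 10.
Augment Plant→b→d→f→City: bottleneck 1, flow now 11.
Augment Plant→b→d→h→City: bottleneck 3, flow now 14.
Augment Plant→c→e→g→City: bottleneck 5, flow now 19.
No augmenting path remains; maximum flow = 19.
By max-flow min-cut, the minimum cut capacity equals the max flow.
In the residual graph, reachable from Plant: {Plant, a, c}.
Min-cut edges: Plant→b (4), a→d (7), a→e (3), c→e (5); capacity 4 + 7 + 3 + 5 = 19.

19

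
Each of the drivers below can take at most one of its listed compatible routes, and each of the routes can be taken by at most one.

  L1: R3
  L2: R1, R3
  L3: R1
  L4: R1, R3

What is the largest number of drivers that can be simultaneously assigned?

2

Unit-capacity flow: source→left, listed edges, right→sink; max matching = max flow.
Augmenting path L1→R3 (+1); matched 1.
Augmenting path L2→R1 (+1); matched 2.
No augmenting path remains; maximum matching = 2.
König certificate: {R1, R3} is a vertex cover of size 2 (every listed pair touches it), so no matching can be larger.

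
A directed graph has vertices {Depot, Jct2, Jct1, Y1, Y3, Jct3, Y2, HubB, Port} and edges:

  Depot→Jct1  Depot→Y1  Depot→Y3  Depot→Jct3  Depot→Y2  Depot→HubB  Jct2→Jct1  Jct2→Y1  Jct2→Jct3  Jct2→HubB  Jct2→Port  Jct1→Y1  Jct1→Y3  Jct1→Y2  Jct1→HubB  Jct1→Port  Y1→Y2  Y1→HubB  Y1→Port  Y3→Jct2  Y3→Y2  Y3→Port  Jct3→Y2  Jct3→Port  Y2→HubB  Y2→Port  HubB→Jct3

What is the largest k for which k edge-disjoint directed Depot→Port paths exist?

5

Assign every edge capacity 1; by Menger, the answer equals the max flow.
Path Depot→Jct1→Port (+1); total 1.
Path Depot→Y1→Port (+1); total 2.
Path Depot→Y3→Port (+1); total 3.
Path Depot→Jct3→Port (+1); total 4.
Path Depot→Y2→Port (+1); total 5.
No residual Depot→Port path; max flow = 5.
Certifying cut of size 5: {Depot→Jct1, Depot→Y1, Depot→Y3, Jct3→Port, Y2→Port}.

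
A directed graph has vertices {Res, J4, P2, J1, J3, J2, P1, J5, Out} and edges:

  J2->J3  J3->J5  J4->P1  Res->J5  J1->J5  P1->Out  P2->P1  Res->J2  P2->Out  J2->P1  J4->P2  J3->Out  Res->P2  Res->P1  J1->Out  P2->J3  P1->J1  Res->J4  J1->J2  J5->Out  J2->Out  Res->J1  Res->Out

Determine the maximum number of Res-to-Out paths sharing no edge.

Assign every edge capacity 1; by Menger, the answer equals the max flow.
Path Res→Out (+1); total 1.
Path Res→P2→Out (+1); total 2.
Path Res→J1→Out (+1); total 3.
Path Res→J2→Out (+1); total 4.
Path Res→P1→Out (+1); total 5.
Path Res→J5→Out (+1); total 6.
Path Res→J4→P2→J3→Out (+1); total 7.
No residual Res→Out path; max flow = 7.
Certifying cut of size 7: {Res→J1, Res→J2, Res→J4, Res→J5, Res→Out, Res→P1, Res→P2}.

7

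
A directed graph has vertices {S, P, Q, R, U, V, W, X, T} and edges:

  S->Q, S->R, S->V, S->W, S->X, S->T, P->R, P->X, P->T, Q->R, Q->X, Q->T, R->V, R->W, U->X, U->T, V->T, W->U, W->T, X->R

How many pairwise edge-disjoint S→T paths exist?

5

Assign every edge capacity 1; by Menger, the answer equals the max flow.
Path S→T (+1); total 1.
Path S→Q→T (+1); total 2.
Path S→V→T (+1); total 3.
Path S→W→T (+1); total 4.
Path S→R→W→U→T (+1); total 5.
No residual S→T path; max flow = 5.
Certifying cut of size 5: {R→W, S→Q, S→T, S→W, V→T}.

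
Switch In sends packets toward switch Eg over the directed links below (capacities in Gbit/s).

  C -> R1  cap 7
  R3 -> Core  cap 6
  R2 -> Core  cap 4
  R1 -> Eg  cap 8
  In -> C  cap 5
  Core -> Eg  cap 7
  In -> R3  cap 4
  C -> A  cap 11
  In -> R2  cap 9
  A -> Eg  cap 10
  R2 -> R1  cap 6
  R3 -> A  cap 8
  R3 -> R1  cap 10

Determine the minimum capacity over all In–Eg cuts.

18

Augment In→C→A→Eg: bottleneck 5, flow now 5.
Augment In→R2→Core→Eg: bottleneck 4, flow now 9.
Augment In→R2→R1→Eg: bottleneck 5, flow now 14.
Augment In→R3→Core→Eg: bottleneck 3, flow now 17.
Augment In→R3→A→Eg: bottleneck 1, flow now 18.
No augmenting path remains; maximum flow = 18.
By max-flow min-cut, the minimum cut capacity equals the max flow.
In the residual graph, reachable from In: {In}.
Min-cut edges: In→C (5), In→R2 (9), In→R3 (4); capacity 5 + 9 + 4 = 18.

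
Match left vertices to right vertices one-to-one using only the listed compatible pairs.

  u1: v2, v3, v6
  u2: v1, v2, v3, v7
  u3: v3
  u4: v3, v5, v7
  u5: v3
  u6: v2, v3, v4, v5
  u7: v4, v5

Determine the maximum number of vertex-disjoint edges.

Unit-capacity flow: source→left, listed edges, right→sink; max matching = max flow.
Augmenting path u1→v2 (+1); matched 1.
Augmenting path u2→v1 (+1); matched 2.
Augmenting path u3→v3 (+1); matched 3.
Augmenting path u4→v5 (+1); matched 4.
Augmenting path u6→v4 (+1); matched 5.
Augmenting path u7→v5→u4→v7 (+1); matched 6.
No augmenting path remains; maximum matching = 6.
König certificate: {u1, u2, u4, u6, u7, v3} is a vertex cover of size 6 (every listed pair touches it), so no matching can be larger.

6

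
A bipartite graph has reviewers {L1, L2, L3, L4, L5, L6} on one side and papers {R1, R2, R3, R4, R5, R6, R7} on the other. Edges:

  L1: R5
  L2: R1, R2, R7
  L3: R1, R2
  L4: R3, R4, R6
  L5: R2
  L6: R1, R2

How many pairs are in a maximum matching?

5

Unit-capacity flow: source→left, listed edges, right→sink; max matching = max flow.
Augmenting path L1→R5 (+1); matched 1.
Augmenting path L2→R1 (+1); matched 2.
Augmenting path L3→R2 (+1); matched 3.
Augmenting path L4→R3 (+1); matched 4.
Augmenting path L6→R1→L2→R7 (+1); matched 5.
No augmenting path remains; maximum matching = 5.
König certificate: {L1, L2, L4, R1, R2} is a vertex cover of size 5 (every listed pair touches it), so no matching can be larger.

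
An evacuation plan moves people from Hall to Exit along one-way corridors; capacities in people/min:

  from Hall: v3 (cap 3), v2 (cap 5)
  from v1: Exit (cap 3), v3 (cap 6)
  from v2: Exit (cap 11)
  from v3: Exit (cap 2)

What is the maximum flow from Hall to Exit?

7

Augment Hall→v2→Exit: bottleneck 5, flow now 5.
Augment Hall→v3→Exit: bottleneck 2, flow now 7.
No augmenting path remains; maximum flow = 7.
In the residual graph, reachable from Hall: {Hall, v3}.
Min-cut edges: Hall→v2 (5), v3→Exit (2); capacity 5 + 2 = 7.
This cut is saturated, so no flow can exceed 7.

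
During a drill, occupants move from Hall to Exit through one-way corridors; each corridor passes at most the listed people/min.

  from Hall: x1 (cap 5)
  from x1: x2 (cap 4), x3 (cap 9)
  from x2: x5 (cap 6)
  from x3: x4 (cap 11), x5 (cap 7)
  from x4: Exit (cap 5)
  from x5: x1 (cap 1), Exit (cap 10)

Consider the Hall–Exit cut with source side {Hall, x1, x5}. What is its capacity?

23

Edges leaving {Hall, x1, x5}: x1→x2 (4), x1→x3 (9), x5→Exit (10).
Cut capacity = 4 + 9 + 10 = 23.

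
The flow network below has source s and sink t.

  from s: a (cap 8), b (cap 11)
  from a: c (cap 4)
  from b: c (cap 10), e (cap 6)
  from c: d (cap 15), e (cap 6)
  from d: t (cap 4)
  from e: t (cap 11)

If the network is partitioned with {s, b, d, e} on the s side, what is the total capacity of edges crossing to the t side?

33

Edges leaving {s, b, d, e}: s→a (8), b→c (10), d→t (4), e→t (11).
Cut capacity = 8 + 10 + 4 + 11 = 33.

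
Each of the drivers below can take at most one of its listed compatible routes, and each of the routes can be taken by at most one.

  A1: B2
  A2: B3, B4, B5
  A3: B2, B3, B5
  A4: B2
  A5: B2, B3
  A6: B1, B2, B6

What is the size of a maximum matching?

Unit-capacity flow: source→left, listed edges, right→sink; max matching = max flow.
Augmenting path A1→B2 (+1); matched 1.
Augmenting path A2→B3 (+1); matched 2.
Augmenting path A3→B5 (+1); matched 3.
Augmenting path A6→B1 (+1); matched 4.
Augmenting path A5→B3→A2→B4 (+1); matched 5.
No augmenting path remains; maximum matching = 5.
König certificate: {A2, A3, A5, A6, B2} is a vertex cover of size 5 (every listed pair touches it), so no matching can be larger.

5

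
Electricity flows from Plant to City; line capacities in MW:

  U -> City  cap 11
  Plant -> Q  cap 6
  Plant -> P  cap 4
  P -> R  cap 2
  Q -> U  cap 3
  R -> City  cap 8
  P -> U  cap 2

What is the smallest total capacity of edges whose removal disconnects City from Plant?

Augment Plant→P→R→City: bottleneck 2, flow now 2.
Augment Plant→P→U→City: bottleneck 2, flow now 4.
Augment Plant→Q→U→City: bottleneck 3, flow now 7.
No augmenting path remains; maximum flow = 7.
By max-flow min-cut, the minimum cut capacity equals the max flow.
In the residual graph, reachable from Plant: {Plant, Q}.
Min-cut edges: Plant→P (4), Q→U (3); capacity 4 + 3 = 7.

7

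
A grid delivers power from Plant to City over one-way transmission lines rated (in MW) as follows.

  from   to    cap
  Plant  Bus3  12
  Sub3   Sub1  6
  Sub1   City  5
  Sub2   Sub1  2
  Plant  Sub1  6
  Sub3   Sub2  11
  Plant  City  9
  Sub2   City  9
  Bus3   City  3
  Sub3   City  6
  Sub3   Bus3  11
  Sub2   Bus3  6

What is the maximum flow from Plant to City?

17

Augment Plant→City: bottleneck 9, flow now 9.
Augment Plant→Sub1→City: bottleneck 5, flow now 14.
Augment Plant→Bus3→City: bottleneck 3, flow now 17.
No augmenting path remains; maximum flow = 17.
In the residual graph, reachable from Plant: {Plant, Sub1, Bus3}.
Min-cut edges: Plant→City (9), Sub1→City (5), Bus3→City (3); capacity 9 + 5 + 3 = 17.
This cut is saturated, so no flow can exceed 17.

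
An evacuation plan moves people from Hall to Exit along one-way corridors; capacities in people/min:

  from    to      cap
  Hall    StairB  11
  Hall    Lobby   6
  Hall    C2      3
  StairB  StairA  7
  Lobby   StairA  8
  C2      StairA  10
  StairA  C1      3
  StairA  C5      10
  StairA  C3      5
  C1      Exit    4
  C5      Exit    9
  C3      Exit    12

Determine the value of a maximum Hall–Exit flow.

16

Augment Hall→StairB→StairA→C1→Exit: bottleneck 3, flow now 3.
Augment Hall→StairB→StairA→C5→Exit: bottleneck 4, flow now 7.
Augment Hall→Lobby→StairA→C5→Exit: bottleneck 5, flow now 12.
Augment Hall→Lobby→StairA→C3→Exit: bottleneck 1, flow now 13.
Augment Hall→C2→StairA→C3→Exit: bottleneck 3, flow now 16.
No augmenting path remains; maximum flow = 16.
In the residual graph, reachable from Hall: {Hall, StairB}.
Min-cut edges: Hall→Lobby (6), Hall→C2 (3), StairB→StairA (7); capacity 6 + 3 + 7 = 16.
This cut is saturated, so no flow can exceed 16.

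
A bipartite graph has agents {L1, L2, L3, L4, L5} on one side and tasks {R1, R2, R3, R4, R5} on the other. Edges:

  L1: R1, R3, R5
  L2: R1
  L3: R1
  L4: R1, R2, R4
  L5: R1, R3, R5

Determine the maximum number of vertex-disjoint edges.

4

Unit-capacity flow: source→left, listed edges, right→sink; max matching = max flow.
Augmenting path L1→R1 (+1); matched 1.
Augmenting path L4→R2 (+1); matched 2.
Augmenting path L5→R3 (+1); matched 3.
Augmenting path L2→R1→L1→R5 (+1); matched 4.
No augmenting path remains; maximum matching = 4.
König certificate: {L1, L4, L5, R1} is a vertex cover of size 4 (every listed pair touches it), so no matching can be larger.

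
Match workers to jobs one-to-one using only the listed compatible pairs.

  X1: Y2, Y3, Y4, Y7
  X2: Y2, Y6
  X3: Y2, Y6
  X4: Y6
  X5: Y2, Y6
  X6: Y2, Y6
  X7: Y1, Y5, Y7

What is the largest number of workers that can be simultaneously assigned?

4

Unit-capacity flow: source→left, listed edges, right→sink; max matching = max flow.
Augmenting path X1→Y2 (+1); matched 1.
Augmenting path X2→Y6 (+1); matched 2.
Augmenting path X7→Y1 (+1); matched 3.
Augmenting path X3→Y2→X1→Y3 (+1); matched 4.
No augmenting path remains; maximum matching = 4.
König certificate: {X1, X7, Y2, Y6} is a vertex cover of size 4 (every listed pair touches it), so no matching can be larger.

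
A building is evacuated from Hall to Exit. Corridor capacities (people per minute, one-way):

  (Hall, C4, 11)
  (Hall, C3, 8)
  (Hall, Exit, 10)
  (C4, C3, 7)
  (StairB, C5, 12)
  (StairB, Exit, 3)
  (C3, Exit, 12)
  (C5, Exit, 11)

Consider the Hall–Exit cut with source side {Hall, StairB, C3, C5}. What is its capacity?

47

Edges leaving {Hall, StairB, C3, C5}: Hall→C4 (11), Hall→Exit (10), StairB→Exit (3), C3→Exit (12), C5→Exit (11).
Cut capacity = 11 + 10 + 3 + 12 + 11 = 47.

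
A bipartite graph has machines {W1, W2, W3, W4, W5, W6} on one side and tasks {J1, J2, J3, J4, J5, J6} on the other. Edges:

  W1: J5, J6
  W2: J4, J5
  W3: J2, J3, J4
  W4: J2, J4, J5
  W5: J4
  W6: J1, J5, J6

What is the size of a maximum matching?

Unit-capacity flow: source→left, listed edges, right→sink; max matching = max flow.
Augmenting path W1→J5 (+1); matched 1.
Augmenting path W2→J4 (+1); matched 2.
Augmenting path W3→J2 (+1); matched 3.
Augmenting path W6→J1 (+1); matched 4.
Augmenting path W4→J2→W3→J3 (+1); matched 5.
Augmenting path W5→J4→W2→J5→W1→J6 (+1); matched 6.
No augmenting path remains; maximum matching = 6.
König certificate: {W1, W2, W3, W4, W5, W6} is a vertex cover of size 6 (every listed pair touches it), so no matching can be larger.

6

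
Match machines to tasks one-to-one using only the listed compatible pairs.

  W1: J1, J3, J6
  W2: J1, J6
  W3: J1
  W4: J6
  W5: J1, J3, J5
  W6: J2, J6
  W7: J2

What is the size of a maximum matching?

Unit-capacity flow: source→left, listed edges, right→sink; max matching = max flow.
Augmenting path W1→J1 (+1); matched 1.
Augmenting path W2→J6 (+1); matched 2.
Augmenting path W5→J3 (+1); matched 3.
Augmenting path W6→J2 (+1); matched 4.
Augmenting path W3→J1→W1→J3→W5→J5 (+1); matched 5.
No augmenting path remains; maximum matching = 5.
König certificate: {W1, W5, J1, J2, J6} is a vertex cover of size 5 (every listed pair touches it), so no matching can be larger.

5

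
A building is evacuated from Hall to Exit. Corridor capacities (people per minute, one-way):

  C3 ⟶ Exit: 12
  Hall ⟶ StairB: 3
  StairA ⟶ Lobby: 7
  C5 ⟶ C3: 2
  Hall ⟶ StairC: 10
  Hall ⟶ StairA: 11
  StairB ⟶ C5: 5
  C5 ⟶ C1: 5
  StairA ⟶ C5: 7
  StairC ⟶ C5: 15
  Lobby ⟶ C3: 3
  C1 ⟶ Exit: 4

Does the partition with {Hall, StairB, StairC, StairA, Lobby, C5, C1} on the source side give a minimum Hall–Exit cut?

Yes — it is a minimum cut (capacity 9).

Given cut capacity: 3 + 2 + 4 = 9.
Augment Hall→StairB→C5→C1→Exit: bottleneck 3, flow now 3.
Augment Hall→StairC→C5→C1→Exit: bottleneck 1, flow now 4.
Augment Hall→StairC→C5→C3→Exit: bottleneck 2, flow now 6.
Augment Hall→StairA→Lobby→C3→Exit: bottleneck 3, flow now 9.
No augmenting path remains; maximum flow = 9.
Cut capacity 9 equals the max flow, so it is a minimum cut.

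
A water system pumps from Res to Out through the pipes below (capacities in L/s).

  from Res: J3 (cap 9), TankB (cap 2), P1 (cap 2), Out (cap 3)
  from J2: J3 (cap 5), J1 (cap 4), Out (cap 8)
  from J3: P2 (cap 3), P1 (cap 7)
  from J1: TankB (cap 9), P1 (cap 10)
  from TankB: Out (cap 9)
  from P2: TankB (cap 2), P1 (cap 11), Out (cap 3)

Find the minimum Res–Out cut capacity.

8

Augment Res→Out: bottleneck 3, flow now 3.
Augment Res→TankB→Out: bottleneck 2, flow now 5.
Augment Res→J3→P2→Out: bottleneck 3, flow now 8.
No augmenting path remains; maximum flow = 8.
By max-flow min-cut, the minimum cut capacity equals the max flow.
In the residual graph, reachable from Res: {Res, J3, P1}.
Min-cut edges: Res→TankB (2), Res→Out (3), J3→P2 (3); capacity 2 + 3 + 3 = 8.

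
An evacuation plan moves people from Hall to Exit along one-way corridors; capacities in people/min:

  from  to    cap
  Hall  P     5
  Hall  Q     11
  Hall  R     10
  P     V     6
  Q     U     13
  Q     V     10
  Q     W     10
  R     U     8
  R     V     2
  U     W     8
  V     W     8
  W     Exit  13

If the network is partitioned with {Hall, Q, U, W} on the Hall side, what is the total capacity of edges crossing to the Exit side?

Edges leaving {Hall, Q, U, W}: Hall→P (5), Hall→R (10), Q→V (10), W→Exit (13).
Cut capacity = 5 + 10 + 10 + 13 = 38.

38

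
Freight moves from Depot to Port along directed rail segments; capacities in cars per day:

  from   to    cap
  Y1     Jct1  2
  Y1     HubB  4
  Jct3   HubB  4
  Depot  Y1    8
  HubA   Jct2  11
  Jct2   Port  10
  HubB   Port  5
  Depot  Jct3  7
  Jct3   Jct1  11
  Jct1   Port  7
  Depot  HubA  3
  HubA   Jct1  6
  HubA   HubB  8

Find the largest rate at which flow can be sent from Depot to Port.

Augment Depot→Jct3→HubB→Port: bottleneck 4, flow now 4.
Augment Depot→Jct3→Jct1→Port: bottleneck 3, flow now 7.
Augment Depot→HubA→HubB→Port: bottleneck 1, flow now 8.
Augment Depot→HubA→Jct2→Port: bottleneck 2, flow now 10.
Augment Depot→Y1→Jct1→Port: bottleneck 2, flow now 12.
Augment Depot→Y1→HubB→Jct3→Jct1→Port: bottleneck 2, flow now 14. (uses reverse residual edge)
Augment Depot→Y1→HubB→HubA→Jct2→Port: bottleneck 1, flow now 15. (uses reverse residual edge)
No augmenting path remains; maximum flow = 15.
In the residual graph, reachable from Depot: {Depot, Jct3, Y1, HubB, Jct1}.
Min-cut edges: Depot→HubA (3), HubB→Port (5), Jct1→Port (7); capacity 3 + 5 + 7 = 15.
This cut is saturated, so no flow can exceed 15.

15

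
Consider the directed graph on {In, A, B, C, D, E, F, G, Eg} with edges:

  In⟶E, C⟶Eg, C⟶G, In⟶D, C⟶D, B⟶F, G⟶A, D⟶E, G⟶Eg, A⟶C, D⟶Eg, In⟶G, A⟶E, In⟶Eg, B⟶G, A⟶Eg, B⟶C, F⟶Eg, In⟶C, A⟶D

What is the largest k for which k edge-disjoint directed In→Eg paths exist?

4

Assign every edge capacity 1; by Menger, the answer equals the max flow.
Path In→Eg (+1); total 1.
Path In→C→Eg (+1); total 2.
Path In→D→Eg (+1); total 3.
Path In→G→Eg (+1); total 4.
No residual In→Eg path; max flow = 4.
Certifying cut of size 4: {In→C, In→D, In→Eg, In→G}.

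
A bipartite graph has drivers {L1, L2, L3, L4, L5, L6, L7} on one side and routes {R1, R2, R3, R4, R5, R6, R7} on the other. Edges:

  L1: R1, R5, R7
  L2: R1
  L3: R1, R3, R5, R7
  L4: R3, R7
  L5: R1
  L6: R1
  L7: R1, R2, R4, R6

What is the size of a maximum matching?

5

Unit-capacity flow: source→left, listed edges, right→sink; max matching = max flow.
Augmenting path L1→R1 (+1); matched 1.
Augmenting path L3→R3 (+1); matched 2.
Augmenting path L4→R7 (+1); matched 3.
Augmenting path L7→R2 (+1); matched 4.
Augmenting path L2→R1→L1→R5 (+1); matched 5.
No augmenting path remains; maximum matching = 5.
König certificate: {L1, L3, L4, L7, R1} is a vertex cover of size 5 (every listed pair touches it), so no matching can be larger.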